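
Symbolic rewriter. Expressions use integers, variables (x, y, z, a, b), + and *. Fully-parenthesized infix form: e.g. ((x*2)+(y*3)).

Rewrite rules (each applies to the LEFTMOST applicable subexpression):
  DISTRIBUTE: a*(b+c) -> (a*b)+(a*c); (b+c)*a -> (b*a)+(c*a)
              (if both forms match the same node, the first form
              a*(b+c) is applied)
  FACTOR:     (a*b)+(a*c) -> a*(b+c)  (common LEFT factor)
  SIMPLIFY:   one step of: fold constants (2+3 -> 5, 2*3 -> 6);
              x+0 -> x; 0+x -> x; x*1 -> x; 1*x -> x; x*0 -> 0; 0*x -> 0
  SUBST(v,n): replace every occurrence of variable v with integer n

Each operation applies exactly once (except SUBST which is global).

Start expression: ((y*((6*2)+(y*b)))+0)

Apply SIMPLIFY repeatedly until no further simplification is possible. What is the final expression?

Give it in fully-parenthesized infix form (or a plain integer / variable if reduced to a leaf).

Answer: (y*(12+(y*b)))

Derivation:
Start: ((y*((6*2)+(y*b)))+0)
Step 1: at root: ((y*((6*2)+(y*b)))+0) -> (y*((6*2)+(y*b))); overall: ((y*((6*2)+(y*b)))+0) -> (y*((6*2)+(y*b)))
Step 2: at RL: (6*2) -> 12; overall: (y*((6*2)+(y*b))) -> (y*(12+(y*b)))
Fixed point: (y*(12+(y*b)))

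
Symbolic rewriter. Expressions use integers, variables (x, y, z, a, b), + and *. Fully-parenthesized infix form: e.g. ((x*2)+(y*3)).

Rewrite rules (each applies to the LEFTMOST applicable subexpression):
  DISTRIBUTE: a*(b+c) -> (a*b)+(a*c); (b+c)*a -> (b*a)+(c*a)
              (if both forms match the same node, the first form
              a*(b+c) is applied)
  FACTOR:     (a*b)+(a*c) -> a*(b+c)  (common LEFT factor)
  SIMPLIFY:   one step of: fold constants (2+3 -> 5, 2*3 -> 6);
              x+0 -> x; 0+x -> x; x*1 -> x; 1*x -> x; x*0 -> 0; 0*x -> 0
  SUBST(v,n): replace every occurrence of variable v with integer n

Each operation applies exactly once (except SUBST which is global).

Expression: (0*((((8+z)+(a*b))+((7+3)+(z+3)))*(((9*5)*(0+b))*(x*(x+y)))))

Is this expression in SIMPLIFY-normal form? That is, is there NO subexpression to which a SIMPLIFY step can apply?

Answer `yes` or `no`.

Answer: no

Derivation:
Expression: (0*((((8+z)+(a*b))+((7+3)+(z+3)))*(((9*5)*(0+b))*(x*(x+y)))))
Scanning for simplifiable subexpressions (pre-order)...
  at root: (0*((((8+z)+(a*b))+((7+3)+(z+3)))*(((9*5)*(0+b))*(x*(x+y))))) (SIMPLIFIABLE)
  at R: ((((8+z)+(a*b))+((7+3)+(z+3)))*(((9*5)*(0+b))*(x*(x+y)))) (not simplifiable)
  at RL: (((8+z)+(a*b))+((7+3)+(z+3))) (not simplifiable)
  at RLL: ((8+z)+(a*b)) (not simplifiable)
  at RLLL: (8+z) (not simplifiable)
  at RLLR: (a*b) (not simplifiable)
  at RLR: ((7+3)+(z+3)) (not simplifiable)
  at RLRL: (7+3) (SIMPLIFIABLE)
  at RLRR: (z+3) (not simplifiable)
  at RR: (((9*5)*(0+b))*(x*(x+y))) (not simplifiable)
  at RRL: ((9*5)*(0+b)) (not simplifiable)
  at RRLL: (9*5) (SIMPLIFIABLE)
  at RRLR: (0+b) (SIMPLIFIABLE)
  at RRR: (x*(x+y)) (not simplifiable)
  at RRRR: (x+y) (not simplifiable)
Found simplifiable subexpr at path root: (0*((((8+z)+(a*b))+((7+3)+(z+3)))*(((9*5)*(0+b))*(x*(x+y)))))
One SIMPLIFY step would give: 0
-> NOT in normal form.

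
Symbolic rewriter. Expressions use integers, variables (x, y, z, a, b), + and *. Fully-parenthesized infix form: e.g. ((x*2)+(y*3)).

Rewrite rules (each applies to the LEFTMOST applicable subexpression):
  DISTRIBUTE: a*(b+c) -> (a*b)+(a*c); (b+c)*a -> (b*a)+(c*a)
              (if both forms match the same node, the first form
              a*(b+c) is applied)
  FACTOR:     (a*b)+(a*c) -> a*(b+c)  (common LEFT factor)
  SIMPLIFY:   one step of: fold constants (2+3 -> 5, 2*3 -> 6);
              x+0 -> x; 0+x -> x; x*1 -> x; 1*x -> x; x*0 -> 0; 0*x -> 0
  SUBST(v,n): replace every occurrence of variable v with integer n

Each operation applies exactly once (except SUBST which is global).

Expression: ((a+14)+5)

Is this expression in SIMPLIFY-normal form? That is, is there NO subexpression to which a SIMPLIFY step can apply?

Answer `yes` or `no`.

Answer: yes

Derivation:
Expression: ((a+14)+5)
Scanning for simplifiable subexpressions (pre-order)...
  at root: ((a+14)+5) (not simplifiable)
  at L: (a+14) (not simplifiable)
Result: no simplifiable subexpression found -> normal form.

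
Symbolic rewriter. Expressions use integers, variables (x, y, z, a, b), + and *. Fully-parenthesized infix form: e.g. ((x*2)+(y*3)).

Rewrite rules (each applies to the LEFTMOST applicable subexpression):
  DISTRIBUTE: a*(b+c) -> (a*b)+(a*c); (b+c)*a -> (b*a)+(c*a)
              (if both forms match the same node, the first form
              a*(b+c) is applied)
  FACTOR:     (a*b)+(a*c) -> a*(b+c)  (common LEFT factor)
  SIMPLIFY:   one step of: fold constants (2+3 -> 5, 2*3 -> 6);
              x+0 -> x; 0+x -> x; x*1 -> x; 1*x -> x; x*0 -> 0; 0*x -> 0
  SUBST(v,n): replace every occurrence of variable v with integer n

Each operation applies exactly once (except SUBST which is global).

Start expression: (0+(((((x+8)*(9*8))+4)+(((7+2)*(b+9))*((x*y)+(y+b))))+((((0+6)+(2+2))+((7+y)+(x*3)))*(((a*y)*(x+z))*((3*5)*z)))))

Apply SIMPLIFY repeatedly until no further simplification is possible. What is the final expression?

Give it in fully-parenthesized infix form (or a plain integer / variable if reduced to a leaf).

Start: (0+(((((x+8)*(9*8))+4)+(((7+2)*(b+9))*((x*y)+(y+b))))+((((0+6)+(2+2))+((7+y)+(x*3)))*(((a*y)*(x+z))*((3*5)*z)))))
Step 1: at root: (0+(((((x+8)*(9*8))+4)+(((7+2)*(b+9))*((x*y)+(y+b))))+((((0+6)+(2+2))+((7+y)+(x*3)))*(((a*y)*(x+z))*((3*5)*z))))) -> (((((x+8)*(9*8))+4)+(((7+2)*(b+9))*((x*y)+(y+b))))+((((0+6)+(2+2))+((7+y)+(x*3)))*(((a*y)*(x+z))*((3*5)*z)))); overall: (0+(((((x+8)*(9*8))+4)+(((7+2)*(b+9))*((x*y)+(y+b))))+((((0+6)+(2+2))+((7+y)+(x*3)))*(((a*y)*(x+z))*((3*5)*z))))) -> (((((x+8)*(9*8))+4)+(((7+2)*(b+9))*((x*y)+(y+b))))+((((0+6)+(2+2))+((7+y)+(x*3)))*(((a*y)*(x+z))*((3*5)*z))))
Step 2: at LLLR: (9*8) -> 72; overall: (((((x+8)*(9*8))+4)+(((7+2)*(b+9))*((x*y)+(y+b))))+((((0+6)+(2+2))+((7+y)+(x*3)))*(((a*y)*(x+z))*((3*5)*z)))) -> (((((x+8)*72)+4)+(((7+2)*(b+9))*((x*y)+(y+b))))+((((0+6)+(2+2))+((7+y)+(x*3)))*(((a*y)*(x+z))*((3*5)*z))))
Step 3: at LRLL: (7+2) -> 9; overall: (((((x+8)*72)+4)+(((7+2)*(b+9))*((x*y)+(y+b))))+((((0+6)+(2+2))+((7+y)+(x*3)))*(((a*y)*(x+z))*((3*5)*z)))) -> (((((x+8)*72)+4)+((9*(b+9))*((x*y)+(y+b))))+((((0+6)+(2+2))+((7+y)+(x*3)))*(((a*y)*(x+z))*((3*5)*z))))
Step 4: at RLLL: (0+6) -> 6; overall: (((((x+8)*72)+4)+((9*(b+9))*((x*y)+(y+b))))+((((0+6)+(2+2))+((7+y)+(x*3)))*(((a*y)*(x+z))*((3*5)*z)))) -> (((((x+8)*72)+4)+((9*(b+9))*((x*y)+(y+b))))+(((6+(2+2))+((7+y)+(x*3)))*(((a*y)*(x+z))*((3*5)*z))))
Step 5: at RLLR: (2+2) -> 4; overall: (((((x+8)*72)+4)+((9*(b+9))*((x*y)+(y+b))))+(((6+(2+2))+((7+y)+(x*3)))*(((a*y)*(x+z))*((3*5)*z)))) -> (((((x+8)*72)+4)+((9*(b+9))*((x*y)+(y+b))))+(((6+4)+((7+y)+(x*3)))*(((a*y)*(x+z))*((3*5)*z))))
Step 6: at RLL: (6+4) -> 10; overall: (((((x+8)*72)+4)+((9*(b+9))*((x*y)+(y+b))))+(((6+4)+((7+y)+(x*3)))*(((a*y)*(x+z))*((3*5)*z)))) -> (((((x+8)*72)+4)+((9*(b+9))*((x*y)+(y+b))))+((10+((7+y)+(x*3)))*(((a*y)*(x+z))*((3*5)*z))))
Step 7: at RRRL: (3*5) -> 15; overall: (((((x+8)*72)+4)+((9*(b+9))*((x*y)+(y+b))))+((10+((7+y)+(x*3)))*(((a*y)*(x+z))*((3*5)*z)))) -> (((((x+8)*72)+4)+((9*(b+9))*((x*y)+(y+b))))+((10+((7+y)+(x*3)))*(((a*y)*(x+z))*(15*z))))
Fixed point: (((((x+8)*72)+4)+((9*(b+9))*((x*y)+(y+b))))+((10+((7+y)+(x*3)))*(((a*y)*(x+z))*(15*z))))

Answer: (((((x+8)*72)+4)+((9*(b+9))*((x*y)+(y+b))))+((10+((7+y)+(x*3)))*(((a*y)*(x+z))*(15*z))))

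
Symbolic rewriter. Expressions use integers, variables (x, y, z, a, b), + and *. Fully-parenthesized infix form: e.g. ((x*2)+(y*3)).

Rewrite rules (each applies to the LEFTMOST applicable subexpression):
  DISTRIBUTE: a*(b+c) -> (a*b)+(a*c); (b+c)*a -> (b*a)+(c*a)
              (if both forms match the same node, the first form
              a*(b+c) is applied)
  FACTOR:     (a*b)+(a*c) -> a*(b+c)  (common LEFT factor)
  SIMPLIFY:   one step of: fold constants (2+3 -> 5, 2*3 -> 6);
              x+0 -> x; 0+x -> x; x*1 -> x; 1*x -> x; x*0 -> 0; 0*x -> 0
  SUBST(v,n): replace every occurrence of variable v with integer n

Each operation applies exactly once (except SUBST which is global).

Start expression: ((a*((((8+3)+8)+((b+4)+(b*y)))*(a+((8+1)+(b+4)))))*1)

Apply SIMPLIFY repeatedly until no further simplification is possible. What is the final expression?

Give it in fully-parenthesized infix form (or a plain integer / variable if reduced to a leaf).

Answer: (a*((19+((b+4)+(b*y)))*(a+(9+(b+4)))))

Derivation:
Start: ((a*((((8+3)+8)+((b+4)+(b*y)))*(a+((8+1)+(b+4)))))*1)
Step 1: at root: ((a*((((8+3)+8)+((b+4)+(b*y)))*(a+((8+1)+(b+4)))))*1) -> (a*((((8+3)+8)+((b+4)+(b*y)))*(a+((8+1)+(b+4))))); overall: ((a*((((8+3)+8)+((b+4)+(b*y)))*(a+((8+1)+(b+4)))))*1) -> (a*((((8+3)+8)+((b+4)+(b*y)))*(a+((8+1)+(b+4)))))
Step 2: at RLLL: (8+3) -> 11; overall: (a*((((8+3)+8)+((b+4)+(b*y)))*(a+((8+1)+(b+4))))) -> (a*(((11+8)+((b+4)+(b*y)))*(a+((8+1)+(b+4)))))
Step 3: at RLL: (11+8) -> 19; overall: (a*(((11+8)+((b+4)+(b*y)))*(a+((8+1)+(b+4))))) -> (a*((19+((b+4)+(b*y)))*(a+((8+1)+(b+4)))))
Step 4: at RRRL: (8+1) -> 9; overall: (a*((19+((b+4)+(b*y)))*(a+((8+1)+(b+4))))) -> (a*((19+((b+4)+(b*y)))*(a+(9+(b+4)))))
Fixed point: (a*((19+((b+4)+(b*y)))*(a+(9+(b+4)))))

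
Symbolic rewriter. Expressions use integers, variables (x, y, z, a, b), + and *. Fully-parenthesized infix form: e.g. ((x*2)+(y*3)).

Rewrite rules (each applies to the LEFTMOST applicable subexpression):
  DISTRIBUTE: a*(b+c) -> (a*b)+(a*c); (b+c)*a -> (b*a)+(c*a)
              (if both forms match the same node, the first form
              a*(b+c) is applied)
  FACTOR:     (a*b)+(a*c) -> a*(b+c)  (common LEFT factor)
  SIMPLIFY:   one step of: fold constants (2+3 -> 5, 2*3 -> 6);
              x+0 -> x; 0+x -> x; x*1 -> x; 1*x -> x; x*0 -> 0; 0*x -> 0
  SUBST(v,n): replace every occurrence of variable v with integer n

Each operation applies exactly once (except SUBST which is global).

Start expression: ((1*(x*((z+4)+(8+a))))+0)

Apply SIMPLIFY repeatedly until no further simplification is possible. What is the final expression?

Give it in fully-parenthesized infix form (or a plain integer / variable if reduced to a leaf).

Start: ((1*(x*((z+4)+(8+a))))+0)
Step 1: at root: ((1*(x*((z+4)+(8+a))))+0) -> (1*(x*((z+4)+(8+a)))); overall: ((1*(x*((z+4)+(8+a))))+0) -> (1*(x*((z+4)+(8+a))))
Step 2: at root: (1*(x*((z+4)+(8+a)))) -> (x*((z+4)+(8+a))); overall: (1*(x*((z+4)+(8+a)))) -> (x*((z+4)+(8+a)))
Fixed point: (x*((z+4)+(8+a)))

Answer: (x*((z+4)+(8+a)))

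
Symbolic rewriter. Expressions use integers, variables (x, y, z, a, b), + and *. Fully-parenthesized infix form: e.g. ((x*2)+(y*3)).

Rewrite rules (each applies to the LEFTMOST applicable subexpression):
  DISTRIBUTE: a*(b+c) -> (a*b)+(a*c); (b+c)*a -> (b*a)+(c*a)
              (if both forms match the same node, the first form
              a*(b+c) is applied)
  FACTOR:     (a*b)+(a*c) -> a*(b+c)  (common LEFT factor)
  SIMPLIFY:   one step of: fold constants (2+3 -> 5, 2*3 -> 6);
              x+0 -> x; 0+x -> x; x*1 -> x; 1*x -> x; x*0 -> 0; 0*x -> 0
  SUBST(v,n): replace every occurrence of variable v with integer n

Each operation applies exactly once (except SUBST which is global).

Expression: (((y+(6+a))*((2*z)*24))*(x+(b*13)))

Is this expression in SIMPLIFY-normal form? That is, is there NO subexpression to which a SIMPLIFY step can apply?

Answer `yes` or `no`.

Answer: yes

Derivation:
Expression: (((y+(6+a))*((2*z)*24))*(x+(b*13)))
Scanning for simplifiable subexpressions (pre-order)...
  at root: (((y+(6+a))*((2*z)*24))*(x+(b*13))) (not simplifiable)
  at L: ((y+(6+a))*((2*z)*24)) (not simplifiable)
  at LL: (y+(6+a)) (not simplifiable)
  at LLR: (6+a) (not simplifiable)
  at LR: ((2*z)*24) (not simplifiable)
  at LRL: (2*z) (not simplifiable)
  at R: (x+(b*13)) (not simplifiable)
  at RR: (b*13) (not simplifiable)
Result: no simplifiable subexpression found -> normal form.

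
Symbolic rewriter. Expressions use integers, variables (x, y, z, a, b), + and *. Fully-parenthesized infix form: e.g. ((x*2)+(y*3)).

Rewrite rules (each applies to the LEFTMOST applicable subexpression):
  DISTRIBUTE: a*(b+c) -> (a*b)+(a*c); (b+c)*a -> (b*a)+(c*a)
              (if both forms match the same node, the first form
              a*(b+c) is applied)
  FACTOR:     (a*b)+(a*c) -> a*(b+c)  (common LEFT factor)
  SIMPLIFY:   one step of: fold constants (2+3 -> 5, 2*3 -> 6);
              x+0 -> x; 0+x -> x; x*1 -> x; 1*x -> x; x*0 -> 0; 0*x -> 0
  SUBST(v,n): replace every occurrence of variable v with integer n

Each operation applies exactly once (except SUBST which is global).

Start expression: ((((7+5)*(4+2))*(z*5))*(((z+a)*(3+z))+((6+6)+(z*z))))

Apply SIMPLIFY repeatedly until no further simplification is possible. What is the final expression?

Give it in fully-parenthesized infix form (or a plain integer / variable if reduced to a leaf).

Answer: ((72*(z*5))*(((z+a)*(3+z))+(12+(z*z))))

Derivation:
Start: ((((7+5)*(4+2))*(z*5))*(((z+a)*(3+z))+((6+6)+(z*z))))
Step 1: at LLL: (7+5) -> 12; overall: ((((7+5)*(4+2))*(z*5))*(((z+a)*(3+z))+((6+6)+(z*z)))) -> (((12*(4+2))*(z*5))*(((z+a)*(3+z))+((6+6)+(z*z))))
Step 2: at LLR: (4+2) -> 6; overall: (((12*(4+2))*(z*5))*(((z+a)*(3+z))+((6+6)+(z*z)))) -> (((12*6)*(z*5))*(((z+a)*(3+z))+((6+6)+(z*z))))
Step 3: at LL: (12*6) -> 72; overall: (((12*6)*(z*5))*(((z+a)*(3+z))+((6+6)+(z*z)))) -> ((72*(z*5))*(((z+a)*(3+z))+((6+6)+(z*z))))
Step 4: at RRL: (6+6) -> 12; overall: ((72*(z*5))*(((z+a)*(3+z))+((6+6)+(z*z)))) -> ((72*(z*5))*(((z+a)*(3+z))+(12+(z*z))))
Fixed point: ((72*(z*5))*(((z+a)*(3+z))+(12+(z*z))))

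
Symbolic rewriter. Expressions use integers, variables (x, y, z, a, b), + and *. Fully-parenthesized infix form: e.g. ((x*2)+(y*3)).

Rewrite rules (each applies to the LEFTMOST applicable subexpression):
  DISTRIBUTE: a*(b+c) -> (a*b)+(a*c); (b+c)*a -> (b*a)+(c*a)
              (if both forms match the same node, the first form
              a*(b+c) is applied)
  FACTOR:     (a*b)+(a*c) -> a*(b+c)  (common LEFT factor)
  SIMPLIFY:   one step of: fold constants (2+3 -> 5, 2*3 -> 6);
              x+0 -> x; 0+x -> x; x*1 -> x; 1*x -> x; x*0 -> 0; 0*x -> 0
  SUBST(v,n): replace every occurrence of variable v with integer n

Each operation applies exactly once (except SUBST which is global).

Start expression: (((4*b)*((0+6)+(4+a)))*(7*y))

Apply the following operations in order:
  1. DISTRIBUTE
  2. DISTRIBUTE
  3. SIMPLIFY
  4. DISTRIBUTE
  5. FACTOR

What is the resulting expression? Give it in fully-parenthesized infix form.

Answer: ((((4*b)*6)*(7*y))+(((4*b)*(4+a))*(7*y)))

Derivation:
Start: (((4*b)*((0+6)+(4+a)))*(7*y))
Apply DISTRIBUTE at L (target: ((4*b)*((0+6)+(4+a)))): (((4*b)*((0+6)+(4+a)))*(7*y)) -> ((((4*b)*(0+6))+((4*b)*(4+a)))*(7*y))
Apply DISTRIBUTE at root (target: ((((4*b)*(0+6))+((4*b)*(4+a)))*(7*y))): ((((4*b)*(0+6))+((4*b)*(4+a)))*(7*y)) -> ((((4*b)*(0+6))*(7*y))+(((4*b)*(4+a))*(7*y)))
Apply SIMPLIFY at LLR (target: (0+6)): ((((4*b)*(0+6))*(7*y))+(((4*b)*(4+a))*(7*y))) -> ((((4*b)*6)*(7*y))+(((4*b)*(4+a))*(7*y)))
Apply DISTRIBUTE at RL (target: ((4*b)*(4+a))): ((((4*b)*6)*(7*y))+(((4*b)*(4+a))*(7*y))) -> ((((4*b)*6)*(7*y))+((((4*b)*4)+((4*b)*a))*(7*y)))
Apply FACTOR at RL (target: (((4*b)*4)+((4*b)*a))): ((((4*b)*6)*(7*y))+((((4*b)*4)+((4*b)*a))*(7*y))) -> ((((4*b)*6)*(7*y))+(((4*b)*(4+a))*(7*y)))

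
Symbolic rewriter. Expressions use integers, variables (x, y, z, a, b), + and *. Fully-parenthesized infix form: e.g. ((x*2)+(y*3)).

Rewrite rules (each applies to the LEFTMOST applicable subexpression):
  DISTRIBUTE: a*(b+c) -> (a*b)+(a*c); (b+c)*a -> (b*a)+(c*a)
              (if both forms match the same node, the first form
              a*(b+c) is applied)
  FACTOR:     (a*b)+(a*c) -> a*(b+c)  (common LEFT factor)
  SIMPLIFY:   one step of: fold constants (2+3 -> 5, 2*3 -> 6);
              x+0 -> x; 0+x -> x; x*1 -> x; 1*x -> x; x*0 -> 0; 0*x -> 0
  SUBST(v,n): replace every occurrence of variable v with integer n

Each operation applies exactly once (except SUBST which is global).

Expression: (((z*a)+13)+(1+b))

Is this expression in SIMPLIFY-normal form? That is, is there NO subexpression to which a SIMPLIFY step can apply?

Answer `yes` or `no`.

Expression: (((z*a)+13)+(1+b))
Scanning for simplifiable subexpressions (pre-order)...
  at root: (((z*a)+13)+(1+b)) (not simplifiable)
  at L: ((z*a)+13) (not simplifiable)
  at LL: (z*a) (not simplifiable)
  at R: (1+b) (not simplifiable)
Result: no simplifiable subexpression found -> normal form.

Answer: yes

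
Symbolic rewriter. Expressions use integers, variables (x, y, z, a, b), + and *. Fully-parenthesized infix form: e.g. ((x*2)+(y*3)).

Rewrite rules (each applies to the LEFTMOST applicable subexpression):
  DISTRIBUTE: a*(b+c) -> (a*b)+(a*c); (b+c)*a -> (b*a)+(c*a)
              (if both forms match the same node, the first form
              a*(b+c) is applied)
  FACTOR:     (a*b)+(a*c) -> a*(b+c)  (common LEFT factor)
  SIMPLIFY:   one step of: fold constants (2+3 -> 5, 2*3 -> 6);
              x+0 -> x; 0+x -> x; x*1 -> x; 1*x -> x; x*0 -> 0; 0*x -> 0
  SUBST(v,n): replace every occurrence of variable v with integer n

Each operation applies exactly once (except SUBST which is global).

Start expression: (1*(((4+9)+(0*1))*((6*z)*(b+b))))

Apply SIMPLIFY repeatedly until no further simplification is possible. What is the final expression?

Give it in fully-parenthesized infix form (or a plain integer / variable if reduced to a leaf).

Start: (1*(((4+9)+(0*1))*((6*z)*(b+b))))
Step 1: at root: (1*(((4+9)+(0*1))*((6*z)*(b+b)))) -> (((4+9)+(0*1))*((6*z)*(b+b))); overall: (1*(((4+9)+(0*1))*((6*z)*(b+b)))) -> (((4+9)+(0*1))*((6*z)*(b+b)))
Step 2: at LL: (4+9) -> 13; overall: (((4+9)+(0*1))*((6*z)*(b+b))) -> ((13+(0*1))*((6*z)*(b+b)))
Step 3: at LR: (0*1) -> 0; overall: ((13+(0*1))*((6*z)*(b+b))) -> ((13+0)*((6*z)*(b+b)))
Step 4: at L: (13+0) -> 13; overall: ((13+0)*((6*z)*(b+b))) -> (13*((6*z)*(b+b)))
Fixed point: (13*((6*z)*(b+b)))

Answer: (13*((6*z)*(b+b)))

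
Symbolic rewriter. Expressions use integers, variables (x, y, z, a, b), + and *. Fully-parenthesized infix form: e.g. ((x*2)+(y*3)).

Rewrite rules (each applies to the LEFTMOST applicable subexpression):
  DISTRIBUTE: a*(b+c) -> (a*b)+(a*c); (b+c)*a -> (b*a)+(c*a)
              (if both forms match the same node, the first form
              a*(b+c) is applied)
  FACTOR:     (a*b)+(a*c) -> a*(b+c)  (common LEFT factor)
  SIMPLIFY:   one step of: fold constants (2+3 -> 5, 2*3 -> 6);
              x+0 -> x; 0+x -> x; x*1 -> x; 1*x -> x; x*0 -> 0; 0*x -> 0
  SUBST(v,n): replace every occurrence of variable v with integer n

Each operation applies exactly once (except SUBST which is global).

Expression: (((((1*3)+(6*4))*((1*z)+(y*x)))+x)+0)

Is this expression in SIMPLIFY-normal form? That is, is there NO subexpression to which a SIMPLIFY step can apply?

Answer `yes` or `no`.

Answer: no

Derivation:
Expression: (((((1*3)+(6*4))*((1*z)+(y*x)))+x)+0)
Scanning for simplifiable subexpressions (pre-order)...
  at root: (((((1*3)+(6*4))*((1*z)+(y*x)))+x)+0) (SIMPLIFIABLE)
  at L: ((((1*3)+(6*4))*((1*z)+(y*x)))+x) (not simplifiable)
  at LL: (((1*3)+(6*4))*((1*z)+(y*x))) (not simplifiable)
  at LLL: ((1*3)+(6*4)) (not simplifiable)
  at LLLL: (1*3) (SIMPLIFIABLE)
  at LLLR: (6*4) (SIMPLIFIABLE)
  at LLR: ((1*z)+(y*x)) (not simplifiable)
  at LLRL: (1*z) (SIMPLIFIABLE)
  at LLRR: (y*x) (not simplifiable)
Found simplifiable subexpr at path root: (((((1*3)+(6*4))*((1*z)+(y*x)))+x)+0)
One SIMPLIFY step would give: ((((1*3)+(6*4))*((1*z)+(y*x)))+x)
-> NOT in normal form.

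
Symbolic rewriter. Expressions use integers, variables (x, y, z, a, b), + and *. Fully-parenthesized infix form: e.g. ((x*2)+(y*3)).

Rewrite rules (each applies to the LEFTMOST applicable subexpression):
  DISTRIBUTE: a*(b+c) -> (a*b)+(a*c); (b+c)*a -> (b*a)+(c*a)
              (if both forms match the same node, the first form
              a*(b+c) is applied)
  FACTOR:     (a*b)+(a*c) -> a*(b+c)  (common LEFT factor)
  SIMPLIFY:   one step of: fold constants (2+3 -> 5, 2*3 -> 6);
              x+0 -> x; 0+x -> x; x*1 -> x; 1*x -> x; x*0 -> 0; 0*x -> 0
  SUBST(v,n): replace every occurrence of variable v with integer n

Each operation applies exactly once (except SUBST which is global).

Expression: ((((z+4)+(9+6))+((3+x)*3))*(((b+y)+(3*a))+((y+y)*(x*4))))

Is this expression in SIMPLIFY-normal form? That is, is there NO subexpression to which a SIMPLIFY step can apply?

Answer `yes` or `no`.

Answer: no

Derivation:
Expression: ((((z+4)+(9+6))+((3+x)*3))*(((b+y)+(3*a))+((y+y)*(x*4))))
Scanning for simplifiable subexpressions (pre-order)...
  at root: ((((z+4)+(9+6))+((3+x)*3))*(((b+y)+(3*a))+((y+y)*(x*4)))) (not simplifiable)
  at L: (((z+4)+(9+6))+((3+x)*3)) (not simplifiable)
  at LL: ((z+4)+(9+6)) (not simplifiable)
  at LLL: (z+4) (not simplifiable)
  at LLR: (9+6) (SIMPLIFIABLE)
  at LR: ((3+x)*3) (not simplifiable)
  at LRL: (3+x) (not simplifiable)
  at R: (((b+y)+(3*a))+((y+y)*(x*4))) (not simplifiable)
  at RL: ((b+y)+(3*a)) (not simplifiable)
  at RLL: (b+y) (not simplifiable)
  at RLR: (3*a) (not simplifiable)
  at RR: ((y+y)*(x*4)) (not simplifiable)
  at RRL: (y+y) (not simplifiable)
  at RRR: (x*4) (not simplifiable)
Found simplifiable subexpr at path LLR: (9+6)
One SIMPLIFY step would give: ((((z+4)+15)+((3+x)*3))*(((b+y)+(3*a))+((y+y)*(x*4))))
-> NOT in normal form.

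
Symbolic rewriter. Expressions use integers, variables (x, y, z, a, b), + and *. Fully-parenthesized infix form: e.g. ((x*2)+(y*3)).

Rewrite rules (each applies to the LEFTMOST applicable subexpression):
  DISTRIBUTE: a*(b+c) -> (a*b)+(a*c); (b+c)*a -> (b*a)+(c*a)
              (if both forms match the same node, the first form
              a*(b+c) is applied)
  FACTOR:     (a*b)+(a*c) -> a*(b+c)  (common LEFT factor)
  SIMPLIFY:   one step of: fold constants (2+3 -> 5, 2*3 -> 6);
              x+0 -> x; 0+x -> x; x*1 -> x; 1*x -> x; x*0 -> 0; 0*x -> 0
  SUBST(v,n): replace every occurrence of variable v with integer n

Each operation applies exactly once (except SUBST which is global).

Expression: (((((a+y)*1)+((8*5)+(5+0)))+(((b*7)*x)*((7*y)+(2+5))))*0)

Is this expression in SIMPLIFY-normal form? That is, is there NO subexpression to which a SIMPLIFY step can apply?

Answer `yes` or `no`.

Answer: no

Derivation:
Expression: (((((a+y)*1)+((8*5)+(5+0)))+(((b*7)*x)*((7*y)+(2+5))))*0)
Scanning for simplifiable subexpressions (pre-order)...
  at root: (((((a+y)*1)+((8*5)+(5+0)))+(((b*7)*x)*((7*y)+(2+5))))*0) (SIMPLIFIABLE)
  at L: ((((a+y)*1)+((8*5)+(5+0)))+(((b*7)*x)*((7*y)+(2+5)))) (not simplifiable)
  at LL: (((a+y)*1)+((8*5)+(5+0))) (not simplifiable)
  at LLL: ((a+y)*1) (SIMPLIFIABLE)
  at LLLL: (a+y) (not simplifiable)
  at LLR: ((8*5)+(5+0)) (not simplifiable)
  at LLRL: (8*5) (SIMPLIFIABLE)
  at LLRR: (5+0) (SIMPLIFIABLE)
  at LR: (((b*7)*x)*((7*y)+(2+5))) (not simplifiable)
  at LRL: ((b*7)*x) (not simplifiable)
  at LRLL: (b*7) (not simplifiable)
  at LRR: ((7*y)+(2+5)) (not simplifiable)
  at LRRL: (7*y) (not simplifiable)
  at LRRR: (2+5) (SIMPLIFIABLE)
Found simplifiable subexpr at path root: (((((a+y)*1)+((8*5)+(5+0)))+(((b*7)*x)*((7*y)+(2+5))))*0)
One SIMPLIFY step would give: 0
-> NOT in normal form.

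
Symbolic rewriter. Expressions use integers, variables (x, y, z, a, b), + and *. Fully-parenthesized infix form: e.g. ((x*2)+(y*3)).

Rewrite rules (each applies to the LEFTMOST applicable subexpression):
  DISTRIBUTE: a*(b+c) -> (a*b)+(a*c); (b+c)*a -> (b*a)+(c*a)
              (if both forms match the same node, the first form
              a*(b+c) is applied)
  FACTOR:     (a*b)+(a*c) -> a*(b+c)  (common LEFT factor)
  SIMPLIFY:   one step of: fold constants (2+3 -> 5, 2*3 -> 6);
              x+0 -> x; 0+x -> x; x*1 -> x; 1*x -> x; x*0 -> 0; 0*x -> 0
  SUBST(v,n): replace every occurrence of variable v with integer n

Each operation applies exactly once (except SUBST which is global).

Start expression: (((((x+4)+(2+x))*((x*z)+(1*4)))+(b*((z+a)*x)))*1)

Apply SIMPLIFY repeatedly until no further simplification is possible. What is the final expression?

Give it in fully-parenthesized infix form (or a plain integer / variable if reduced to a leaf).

Answer: ((((x+4)+(2+x))*((x*z)+4))+(b*((z+a)*x)))

Derivation:
Start: (((((x+4)+(2+x))*((x*z)+(1*4)))+(b*((z+a)*x)))*1)
Step 1: at root: (((((x+4)+(2+x))*((x*z)+(1*4)))+(b*((z+a)*x)))*1) -> ((((x+4)+(2+x))*((x*z)+(1*4)))+(b*((z+a)*x))); overall: (((((x+4)+(2+x))*((x*z)+(1*4)))+(b*((z+a)*x)))*1) -> ((((x+4)+(2+x))*((x*z)+(1*4)))+(b*((z+a)*x)))
Step 2: at LRR: (1*4) -> 4; overall: ((((x+4)+(2+x))*((x*z)+(1*4)))+(b*((z+a)*x))) -> ((((x+4)+(2+x))*((x*z)+4))+(b*((z+a)*x)))
Fixed point: ((((x+4)+(2+x))*((x*z)+4))+(b*((z+a)*x)))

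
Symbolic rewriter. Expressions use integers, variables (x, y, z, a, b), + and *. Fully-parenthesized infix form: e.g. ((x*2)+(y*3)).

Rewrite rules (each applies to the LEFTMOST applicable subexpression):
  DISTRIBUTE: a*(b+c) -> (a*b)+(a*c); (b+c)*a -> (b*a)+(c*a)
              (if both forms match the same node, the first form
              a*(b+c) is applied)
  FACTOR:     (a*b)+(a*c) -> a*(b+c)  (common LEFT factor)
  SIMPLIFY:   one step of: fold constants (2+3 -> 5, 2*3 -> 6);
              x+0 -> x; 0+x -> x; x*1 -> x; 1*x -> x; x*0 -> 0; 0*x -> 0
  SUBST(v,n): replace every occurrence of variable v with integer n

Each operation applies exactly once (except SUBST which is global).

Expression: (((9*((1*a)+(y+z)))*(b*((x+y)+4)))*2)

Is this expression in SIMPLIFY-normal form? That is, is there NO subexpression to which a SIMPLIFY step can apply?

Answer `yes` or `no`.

Expression: (((9*((1*a)+(y+z)))*(b*((x+y)+4)))*2)
Scanning for simplifiable subexpressions (pre-order)...
  at root: (((9*((1*a)+(y+z)))*(b*((x+y)+4)))*2) (not simplifiable)
  at L: ((9*((1*a)+(y+z)))*(b*((x+y)+4))) (not simplifiable)
  at LL: (9*((1*a)+(y+z))) (not simplifiable)
  at LLR: ((1*a)+(y+z)) (not simplifiable)
  at LLRL: (1*a) (SIMPLIFIABLE)
  at LLRR: (y+z) (not simplifiable)
  at LR: (b*((x+y)+4)) (not simplifiable)
  at LRR: ((x+y)+4) (not simplifiable)
  at LRRL: (x+y) (not simplifiable)
Found simplifiable subexpr at path LLRL: (1*a)
One SIMPLIFY step would give: (((9*(a+(y+z)))*(b*((x+y)+4)))*2)
-> NOT in normal form.

Answer: no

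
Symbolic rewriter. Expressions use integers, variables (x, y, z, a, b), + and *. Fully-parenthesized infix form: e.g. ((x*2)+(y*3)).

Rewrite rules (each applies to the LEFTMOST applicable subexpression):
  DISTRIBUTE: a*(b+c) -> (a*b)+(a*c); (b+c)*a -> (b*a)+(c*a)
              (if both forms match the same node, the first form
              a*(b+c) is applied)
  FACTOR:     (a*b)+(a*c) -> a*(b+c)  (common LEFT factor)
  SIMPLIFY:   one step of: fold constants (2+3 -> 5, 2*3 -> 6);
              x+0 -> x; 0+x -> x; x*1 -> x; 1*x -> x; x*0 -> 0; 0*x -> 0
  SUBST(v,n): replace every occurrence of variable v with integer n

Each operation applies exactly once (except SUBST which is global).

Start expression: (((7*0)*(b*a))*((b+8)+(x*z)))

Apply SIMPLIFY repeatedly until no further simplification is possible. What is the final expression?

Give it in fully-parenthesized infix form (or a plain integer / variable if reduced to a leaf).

Start: (((7*0)*(b*a))*((b+8)+(x*z)))
Step 1: at LL: (7*0) -> 0; overall: (((7*0)*(b*a))*((b+8)+(x*z))) -> ((0*(b*a))*((b+8)+(x*z)))
Step 2: at L: (0*(b*a)) -> 0; overall: ((0*(b*a))*((b+8)+(x*z))) -> (0*((b+8)+(x*z)))
Step 3: at root: (0*((b+8)+(x*z))) -> 0; overall: (0*((b+8)+(x*z))) -> 0
Fixed point: 0

Answer: 0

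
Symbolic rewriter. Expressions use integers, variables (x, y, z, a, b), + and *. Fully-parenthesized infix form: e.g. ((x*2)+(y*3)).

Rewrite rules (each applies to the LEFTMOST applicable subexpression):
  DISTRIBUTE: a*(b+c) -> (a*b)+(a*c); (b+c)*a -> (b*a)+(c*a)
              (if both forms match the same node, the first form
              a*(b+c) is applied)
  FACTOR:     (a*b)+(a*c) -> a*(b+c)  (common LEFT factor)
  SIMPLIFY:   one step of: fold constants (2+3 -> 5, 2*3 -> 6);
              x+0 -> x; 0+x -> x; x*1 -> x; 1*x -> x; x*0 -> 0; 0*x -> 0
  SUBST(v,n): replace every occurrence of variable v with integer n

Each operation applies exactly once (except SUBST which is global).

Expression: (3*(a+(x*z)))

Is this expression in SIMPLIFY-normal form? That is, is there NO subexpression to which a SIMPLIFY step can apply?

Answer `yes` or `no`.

Answer: yes

Derivation:
Expression: (3*(a+(x*z)))
Scanning for simplifiable subexpressions (pre-order)...
  at root: (3*(a+(x*z))) (not simplifiable)
  at R: (a+(x*z)) (not simplifiable)
  at RR: (x*z) (not simplifiable)
Result: no simplifiable subexpression found -> normal form.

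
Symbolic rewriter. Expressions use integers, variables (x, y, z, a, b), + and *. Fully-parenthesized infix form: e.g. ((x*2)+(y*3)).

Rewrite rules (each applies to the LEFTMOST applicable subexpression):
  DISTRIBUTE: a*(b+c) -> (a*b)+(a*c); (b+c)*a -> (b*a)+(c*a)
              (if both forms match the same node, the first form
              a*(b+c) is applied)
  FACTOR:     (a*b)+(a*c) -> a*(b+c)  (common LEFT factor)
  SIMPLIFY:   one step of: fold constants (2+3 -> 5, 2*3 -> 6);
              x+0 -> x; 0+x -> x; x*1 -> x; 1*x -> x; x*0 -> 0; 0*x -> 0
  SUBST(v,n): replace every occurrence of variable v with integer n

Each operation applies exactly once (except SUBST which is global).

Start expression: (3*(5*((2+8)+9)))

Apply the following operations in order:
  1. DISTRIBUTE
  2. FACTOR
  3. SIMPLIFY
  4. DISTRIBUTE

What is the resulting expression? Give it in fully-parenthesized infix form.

Start: (3*(5*((2+8)+9)))
Apply DISTRIBUTE at R (target: (5*((2+8)+9))): (3*(5*((2+8)+9))) -> (3*((5*(2+8))+(5*9)))
Apply FACTOR at R (target: ((5*(2+8))+(5*9))): (3*((5*(2+8))+(5*9))) -> (3*(5*((2+8)+9)))
Apply SIMPLIFY at RRL (target: (2+8)): (3*(5*((2+8)+9))) -> (3*(5*(10+9)))
Apply DISTRIBUTE at R (target: (5*(10+9))): (3*(5*(10+9))) -> (3*((5*10)+(5*9)))

Answer: (3*((5*10)+(5*9)))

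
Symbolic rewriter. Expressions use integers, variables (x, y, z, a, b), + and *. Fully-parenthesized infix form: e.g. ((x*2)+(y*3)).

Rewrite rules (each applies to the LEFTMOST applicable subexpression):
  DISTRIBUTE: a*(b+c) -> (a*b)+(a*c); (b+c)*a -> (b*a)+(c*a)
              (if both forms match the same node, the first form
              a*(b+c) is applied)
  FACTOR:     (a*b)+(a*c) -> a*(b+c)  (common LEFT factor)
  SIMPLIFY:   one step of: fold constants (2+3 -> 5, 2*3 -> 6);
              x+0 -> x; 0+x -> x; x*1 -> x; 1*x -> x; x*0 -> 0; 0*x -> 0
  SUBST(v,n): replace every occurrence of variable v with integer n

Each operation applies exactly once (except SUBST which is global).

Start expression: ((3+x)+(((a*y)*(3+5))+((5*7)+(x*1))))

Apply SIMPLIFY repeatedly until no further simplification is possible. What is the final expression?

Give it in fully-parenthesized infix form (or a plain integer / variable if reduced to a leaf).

Start: ((3+x)+(((a*y)*(3+5))+((5*7)+(x*1))))
Step 1: at RLR: (3+5) -> 8; overall: ((3+x)+(((a*y)*(3+5))+((5*7)+(x*1)))) -> ((3+x)+(((a*y)*8)+((5*7)+(x*1))))
Step 2: at RRL: (5*7) -> 35; overall: ((3+x)+(((a*y)*8)+((5*7)+(x*1)))) -> ((3+x)+(((a*y)*8)+(35+(x*1))))
Step 3: at RRR: (x*1) -> x; overall: ((3+x)+(((a*y)*8)+(35+(x*1)))) -> ((3+x)+(((a*y)*8)+(35+x)))
Fixed point: ((3+x)+(((a*y)*8)+(35+x)))

Answer: ((3+x)+(((a*y)*8)+(35+x)))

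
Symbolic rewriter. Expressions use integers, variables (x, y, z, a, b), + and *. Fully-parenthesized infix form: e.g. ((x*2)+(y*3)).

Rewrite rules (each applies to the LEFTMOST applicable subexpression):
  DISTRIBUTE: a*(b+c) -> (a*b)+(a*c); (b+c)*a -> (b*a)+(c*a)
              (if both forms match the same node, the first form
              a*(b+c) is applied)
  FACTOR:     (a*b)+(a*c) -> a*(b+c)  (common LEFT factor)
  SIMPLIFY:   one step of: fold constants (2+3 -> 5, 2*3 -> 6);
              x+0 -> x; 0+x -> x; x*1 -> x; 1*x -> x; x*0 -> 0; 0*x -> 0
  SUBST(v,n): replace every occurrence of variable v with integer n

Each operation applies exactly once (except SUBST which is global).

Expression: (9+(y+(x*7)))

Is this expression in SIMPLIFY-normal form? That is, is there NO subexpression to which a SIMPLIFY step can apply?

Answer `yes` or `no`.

Answer: yes

Derivation:
Expression: (9+(y+(x*7)))
Scanning for simplifiable subexpressions (pre-order)...
  at root: (9+(y+(x*7))) (not simplifiable)
  at R: (y+(x*7)) (not simplifiable)
  at RR: (x*7) (not simplifiable)
Result: no simplifiable subexpression found -> normal form.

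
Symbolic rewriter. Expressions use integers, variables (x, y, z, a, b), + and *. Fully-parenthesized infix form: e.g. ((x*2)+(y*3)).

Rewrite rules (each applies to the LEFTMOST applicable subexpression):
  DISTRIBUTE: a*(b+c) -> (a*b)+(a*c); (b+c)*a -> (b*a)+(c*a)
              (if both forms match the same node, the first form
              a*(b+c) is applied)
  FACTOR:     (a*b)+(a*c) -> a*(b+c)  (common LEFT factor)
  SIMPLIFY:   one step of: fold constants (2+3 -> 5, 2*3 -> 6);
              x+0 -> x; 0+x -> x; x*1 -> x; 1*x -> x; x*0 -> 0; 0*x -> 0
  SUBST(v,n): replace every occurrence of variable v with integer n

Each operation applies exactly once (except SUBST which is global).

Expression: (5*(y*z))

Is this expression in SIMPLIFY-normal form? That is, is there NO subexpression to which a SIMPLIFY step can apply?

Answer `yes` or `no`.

Answer: yes

Derivation:
Expression: (5*(y*z))
Scanning for simplifiable subexpressions (pre-order)...
  at root: (5*(y*z)) (not simplifiable)
  at R: (y*z) (not simplifiable)
Result: no simplifiable subexpression found -> normal form.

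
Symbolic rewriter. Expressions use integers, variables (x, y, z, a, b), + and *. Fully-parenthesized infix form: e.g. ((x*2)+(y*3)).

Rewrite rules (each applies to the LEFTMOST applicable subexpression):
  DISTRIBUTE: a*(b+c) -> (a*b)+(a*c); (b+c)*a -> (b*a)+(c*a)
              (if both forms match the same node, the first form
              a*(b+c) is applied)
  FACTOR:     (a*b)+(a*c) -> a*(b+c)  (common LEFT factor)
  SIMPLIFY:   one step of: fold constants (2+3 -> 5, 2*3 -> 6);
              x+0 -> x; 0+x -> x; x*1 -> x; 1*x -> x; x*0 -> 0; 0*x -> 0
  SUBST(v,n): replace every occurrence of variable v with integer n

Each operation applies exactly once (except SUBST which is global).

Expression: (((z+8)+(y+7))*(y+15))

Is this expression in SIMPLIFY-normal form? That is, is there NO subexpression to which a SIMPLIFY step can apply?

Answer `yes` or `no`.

Answer: yes

Derivation:
Expression: (((z+8)+(y+7))*(y+15))
Scanning for simplifiable subexpressions (pre-order)...
  at root: (((z+8)+(y+7))*(y+15)) (not simplifiable)
  at L: ((z+8)+(y+7)) (not simplifiable)
  at LL: (z+8) (not simplifiable)
  at LR: (y+7) (not simplifiable)
  at R: (y+15) (not simplifiable)
Result: no simplifiable subexpression found -> normal form.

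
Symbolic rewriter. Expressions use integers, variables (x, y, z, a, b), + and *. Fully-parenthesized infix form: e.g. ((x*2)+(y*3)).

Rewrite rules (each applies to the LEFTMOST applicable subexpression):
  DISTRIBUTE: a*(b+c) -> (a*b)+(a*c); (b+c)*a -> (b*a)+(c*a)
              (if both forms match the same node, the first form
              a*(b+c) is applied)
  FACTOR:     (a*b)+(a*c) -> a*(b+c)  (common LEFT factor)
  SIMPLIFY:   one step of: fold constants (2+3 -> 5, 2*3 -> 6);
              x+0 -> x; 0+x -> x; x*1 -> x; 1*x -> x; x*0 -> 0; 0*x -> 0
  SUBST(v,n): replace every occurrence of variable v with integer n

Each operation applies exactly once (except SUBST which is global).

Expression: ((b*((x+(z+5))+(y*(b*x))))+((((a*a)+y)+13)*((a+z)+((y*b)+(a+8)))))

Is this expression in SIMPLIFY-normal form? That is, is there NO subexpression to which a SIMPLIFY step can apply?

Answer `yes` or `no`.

Expression: ((b*((x+(z+5))+(y*(b*x))))+((((a*a)+y)+13)*((a+z)+((y*b)+(a+8)))))
Scanning for simplifiable subexpressions (pre-order)...
  at root: ((b*((x+(z+5))+(y*(b*x))))+((((a*a)+y)+13)*((a+z)+((y*b)+(a+8))))) (not simplifiable)
  at L: (b*((x+(z+5))+(y*(b*x)))) (not simplifiable)
  at LR: ((x+(z+5))+(y*(b*x))) (not simplifiable)
  at LRL: (x+(z+5)) (not simplifiable)
  at LRLR: (z+5) (not simplifiable)
  at LRR: (y*(b*x)) (not simplifiable)
  at LRRR: (b*x) (not simplifiable)
  at R: ((((a*a)+y)+13)*((a+z)+((y*b)+(a+8)))) (not simplifiable)
  at RL: (((a*a)+y)+13) (not simplifiable)
  at RLL: ((a*a)+y) (not simplifiable)
  at RLLL: (a*a) (not simplifiable)
  at RR: ((a+z)+((y*b)+(a+8))) (not simplifiable)
  at RRL: (a+z) (not simplifiable)
  at RRR: ((y*b)+(a+8)) (not simplifiable)
  at RRRL: (y*b) (not simplifiable)
  at RRRR: (a+8) (not simplifiable)
Result: no simplifiable subexpression found -> normal form.

Answer: yes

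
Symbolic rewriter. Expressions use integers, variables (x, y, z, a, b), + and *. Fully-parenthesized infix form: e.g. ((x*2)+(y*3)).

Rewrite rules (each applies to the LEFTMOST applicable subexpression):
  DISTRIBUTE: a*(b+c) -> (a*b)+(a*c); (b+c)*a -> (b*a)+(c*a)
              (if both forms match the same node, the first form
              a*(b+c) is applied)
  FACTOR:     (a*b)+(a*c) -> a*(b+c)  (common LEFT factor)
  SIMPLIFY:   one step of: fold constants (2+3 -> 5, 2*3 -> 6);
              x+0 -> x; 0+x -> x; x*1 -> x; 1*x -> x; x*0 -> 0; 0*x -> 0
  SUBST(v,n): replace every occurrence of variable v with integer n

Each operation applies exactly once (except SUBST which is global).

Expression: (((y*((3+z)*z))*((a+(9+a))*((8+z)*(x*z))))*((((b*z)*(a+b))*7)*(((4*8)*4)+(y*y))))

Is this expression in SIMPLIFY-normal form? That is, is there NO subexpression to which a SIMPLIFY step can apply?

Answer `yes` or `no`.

Answer: no

Derivation:
Expression: (((y*((3+z)*z))*((a+(9+a))*((8+z)*(x*z))))*((((b*z)*(a+b))*7)*(((4*8)*4)+(y*y))))
Scanning for simplifiable subexpressions (pre-order)...
  at root: (((y*((3+z)*z))*((a+(9+a))*((8+z)*(x*z))))*((((b*z)*(a+b))*7)*(((4*8)*4)+(y*y)))) (not simplifiable)
  at L: ((y*((3+z)*z))*((a+(9+a))*((8+z)*(x*z)))) (not simplifiable)
  at LL: (y*((3+z)*z)) (not simplifiable)
  at LLR: ((3+z)*z) (not simplifiable)
  at LLRL: (3+z) (not simplifiable)
  at LR: ((a+(9+a))*((8+z)*(x*z))) (not simplifiable)
  at LRL: (a+(9+a)) (not simplifiable)
  at LRLR: (9+a) (not simplifiable)
  at LRR: ((8+z)*(x*z)) (not simplifiable)
  at LRRL: (8+z) (not simplifiable)
  at LRRR: (x*z) (not simplifiable)
  at R: ((((b*z)*(a+b))*7)*(((4*8)*4)+(y*y))) (not simplifiable)
  at RL: (((b*z)*(a+b))*7) (not simplifiable)
  at RLL: ((b*z)*(a+b)) (not simplifiable)
  at RLLL: (b*z) (not simplifiable)
  at RLLR: (a+b) (not simplifiable)
  at RR: (((4*8)*4)+(y*y)) (not simplifiable)
  at RRL: ((4*8)*4) (not simplifiable)
  at RRLL: (4*8) (SIMPLIFIABLE)
  at RRR: (y*y) (not simplifiable)
Found simplifiable subexpr at path RRLL: (4*8)
One SIMPLIFY step would give: (((y*((3+z)*z))*((a+(9+a))*((8+z)*(x*z))))*((((b*z)*(a+b))*7)*((32*4)+(y*y))))
-> NOT in normal form.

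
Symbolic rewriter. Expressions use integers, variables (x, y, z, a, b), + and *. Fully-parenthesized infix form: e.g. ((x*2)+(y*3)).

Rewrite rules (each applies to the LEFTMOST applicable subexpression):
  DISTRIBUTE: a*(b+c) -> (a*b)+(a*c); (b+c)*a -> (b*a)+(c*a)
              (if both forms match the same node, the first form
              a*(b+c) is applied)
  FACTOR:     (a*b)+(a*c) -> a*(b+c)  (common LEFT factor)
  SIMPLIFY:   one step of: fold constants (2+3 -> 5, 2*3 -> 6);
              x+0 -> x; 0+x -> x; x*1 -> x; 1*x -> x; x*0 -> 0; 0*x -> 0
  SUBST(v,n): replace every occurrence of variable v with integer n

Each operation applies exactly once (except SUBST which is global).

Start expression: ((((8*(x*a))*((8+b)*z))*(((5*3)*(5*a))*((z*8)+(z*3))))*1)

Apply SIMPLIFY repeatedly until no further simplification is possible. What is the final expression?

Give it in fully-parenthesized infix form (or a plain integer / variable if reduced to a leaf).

Answer: (((8*(x*a))*((8+b)*z))*((15*(5*a))*((z*8)+(z*3))))

Derivation:
Start: ((((8*(x*a))*((8+b)*z))*(((5*3)*(5*a))*((z*8)+(z*3))))*1)
Step 1: at root: ((((8*(x*a))*((8+b)*z))*(((5*3)*(5*a))*((z*8)+(z*3))))*1) -> (((8*(x*a))*((8+b)*z))*(((5*3)*(5*a))*((z*8)+(z*3)))); overall: ((((8*(x*a))*((8+b)*z))*(((5*3)*(5*a))*((z*8)+(z*3))))*1) -> (((8*(x*a))*((8+b)*z))*(((5*3)*(5*a))*((z*8)+(z*3))))
Step 2: at RLL: (5*3) -> 15; overall: (((8*(x*a))*((8+b)*z))*(((5*3)*(5*a))*((z*8)+(z*3)))) -> (((8*(x*a))*((8+b)*z))*((15*(5*a))*((z*8)+(z*3))))
Fixed point: (((8*(x*a))*((8+b)*z))*((15*(5*a))*((z*8)+(z*3))))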